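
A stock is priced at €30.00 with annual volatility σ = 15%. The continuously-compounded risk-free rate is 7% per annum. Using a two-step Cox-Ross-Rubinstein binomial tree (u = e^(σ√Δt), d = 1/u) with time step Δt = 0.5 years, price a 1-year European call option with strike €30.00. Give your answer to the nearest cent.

€2.72

CRR parameters: u = e^(σ√Δt) = e^(0.15·√0.5) = 1.1119, d = 1/u = 0.8994
Per-period rate: rΔt = 0.07·0.5 = 0.035, so R = e^0.035 = 1.0356
Risk-neutral probability p = (e^0.035 − 0.8994)/(1.1119 − 0.8994) = 0.1363/0.2125 = 0.6411
Terminal stock prices: S_uu = 37.09, S_ud = 30, S_dd = 24.27
Terminal payoffs (S − K): max(7.089, 0) = 7.089, max(0, 0) = 0, max(-5.734, 0) = 0
Node u (S = 33.36): V_u = e^(−0.035)·[0.6411·7.0893 + 0.3589·0.0000] = 4.3887
Node d (S = 26.98): V_d = e^(−0.035)·[0.6411·0.0000 + 0.3589·0.0000] = 0.0000
Node 0 (S = 30): V_0 = e^(−0.035)·[0.6411·4.3887 + 0.3589·0.0000] = 2.7168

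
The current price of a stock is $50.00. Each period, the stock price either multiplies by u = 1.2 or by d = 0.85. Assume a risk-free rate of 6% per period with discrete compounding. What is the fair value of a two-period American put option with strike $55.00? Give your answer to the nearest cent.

$5.57

Risk-neutral probability p = (1 + 0.06 − 0.85)/(1.2 − 0.85) = 0.2100/0.3500 = 0.6000
Terminal stock prices: S_uu = 72, S_ud = 51, S_dd = 36.12
Terminal payoffs (K − S): max(-17, 0) = 0, max(4, 0) = 4, max(18.88, 0) = 18.88
Node u (S = 60): continuation = 1/1.06·[0.6000·0.0000 + 0.4000·4.0000] = 1.5094; exercise value = 0.0000 ≤ continuation, so V_u = 1.5094
Node d (S = 42.5): continuation = 1/1.06·[0.6000·4.0000 + 0.4000·18.8750] = 9.3868; exercise value = 12.5000 > continuation, so V_d = 12.5000 (exercise)
Node 0 (S = 50): continuation = 1/1.06·[0.6000·1.5094 + 0.4000·12.5000] = 5.5714; exercise value = 5.0000 ≤ continuation, so V_0 = 5.5714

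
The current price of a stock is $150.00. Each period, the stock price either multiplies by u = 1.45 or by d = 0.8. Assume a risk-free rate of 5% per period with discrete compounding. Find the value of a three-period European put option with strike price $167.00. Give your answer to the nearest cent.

Risk-neutral probability p = (1 + 0.05 − 0.8)/(1.45 − 0.8) = 0.2500/0.6500 = 0.3846
Terminal stock prices: S_uuu = 457.3, S_uud = 252.3, S_udd = 139.2, S_ddd = 76.8
Terminal payoffs (K − S): max(-290.3, 0) = 0, max(-85.3, 0) = 0, max(27.8, 0) = 27.8, max(90.2, 0) = 90.2
Node uu (S = 315.4): V_uu = 1/1.05·[0.3846·0.0000 + 0.6154·0.0000] = 0.0000
Node ud (S = 174): V_ud = 1/1.05·[0.3846·0.0000 + 0.6154·27.8000] = 16.2930
Node dd (S = 96): V_dd = 1/1.05·[0.3846·27.8000 + 0.6154·90.2000] = 63.0476
Node u (S = 217.5): V_u = 1/1.05·[0.3846·0.0000 + 0.6154·16.2930] = 9.5490
Node d (S = 120): V_d = 1/1.05·[0.3846·16.2930 + 0.6154·63.0476] = 42.9191
Node 0 (S = 150): V_0 = 1/1.05·[0.3846·9.5490 + 0.6154·42.9191] = 28.6519

$28.65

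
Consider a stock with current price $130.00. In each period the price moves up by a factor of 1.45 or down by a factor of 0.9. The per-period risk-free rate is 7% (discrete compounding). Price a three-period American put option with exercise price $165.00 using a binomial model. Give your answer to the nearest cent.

$35.00

Risk-neutral probability p = (1 + 0.07 − 0.9)/(1.45 − 0.9) = 0.1700/0.5500 = 0.3091
Terminal stock prices: S_uuu = 396.3, S_uud = 246, S_udd = 152.7, S_ddd = 94.77
Terminal payoffs (K − S): max(-231.3, 0) = 0, max(-80.99, 0) = 0, max(12.31, 0) = 12.31, max(70.23, 0) = 70.23
Node uu (S = 273.3): continuation = 1/1.07·[0.3091·0.0000 + 0.6909·0.0000] = 0.0000; exercise value = 0.0000 ≤ continuation, so V_uu = 0.0000
Node ud (S = 169.7): continuation = 1/1.07·[0.3091·0.0000 + 0.6909·12.3150] = 7.9519; exercise value = 0.0000 ≤ continuation, so V_ud = 7.9519
Node dd (S = 105.3): continuation = 1/1.07·[0.3091·12.3150 + 0.6909·70.2300] = 48.9056; exercise value = 59.7000 > continuation, so V_dd = 59.7000 (exercise)
Node u (S = 188.5): continuation = 1/1.07·[0.3091·0.0000 + 0.6909·7.9519] = 5.1346; exercise value = 0.0000 ≤ continuation, so V_u = 5.1346
Node d (S = 117): continuation = 1/1.07·[0.3091·7.9519 + 0.6909·59.7000] = 40.8459; exercise value = 48.0000 > continuation, so V_d = 48.0000 (exercise)
Node 0 (S = 130): continuation = 1/1.07·[0.3091·5.1346 + 0.6909·48.0000] = 32.4773; exercise value = 35.0000 > continuation, so V_0 = 35.0000 (exercise)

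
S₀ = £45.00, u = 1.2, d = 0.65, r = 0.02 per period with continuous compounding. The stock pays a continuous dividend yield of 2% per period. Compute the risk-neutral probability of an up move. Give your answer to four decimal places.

p = 0.6364

Per-period risk-free factor R = e^0.02 = 1.0202; dividend-adjusted growth = e^(0.02−0.02) = 1.0000.
Risk-neutral probability p = (1.0000 − 0.65)/(1.2 − 0.65) = 0.3500/0.5500 = 0.6364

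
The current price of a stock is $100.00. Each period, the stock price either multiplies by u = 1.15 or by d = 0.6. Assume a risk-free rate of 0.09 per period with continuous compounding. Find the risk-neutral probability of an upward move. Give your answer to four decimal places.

Risk-neutral probability p = (e^0.09 − 0.6)/(1.15 − 0.6) = 0.4942/0.5500 = 0.8985

p = 0.8985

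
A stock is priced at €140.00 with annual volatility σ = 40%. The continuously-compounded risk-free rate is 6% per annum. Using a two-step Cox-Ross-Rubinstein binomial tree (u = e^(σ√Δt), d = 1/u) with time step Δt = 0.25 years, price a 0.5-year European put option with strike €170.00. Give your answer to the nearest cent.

CRR parameters: u = e^(σ√Δt) = e^(0.4·√0.25) = 1.2214, d = 1/u = 0.8187
Per-period rate: rΔt = 0.06·0.25 = 0.015, so R = e^0.015 = 1.0151
Risk-neutral probability p = (e^0.015 − 0.8187)/(1.2214 − 0.8187) = 0.1964/0.4027 = 0.4877
Terminal stock prices: S_uu = 208.9, S_ud = 140, S_dd = 93.84
Terminal payoffs (K − S): max(-38.86, 0) = 0, max(30, 0) = 30, max(76.16, 0) = 76.16
Node u (S = 171): V_u = e^(−0.015)·[0.4877·0.0000 + 0.5123·30.0000] = 15.1402
Node d (S = 114.6): V_d = e^(−0.015)·[0.4877·30.0000 + 0.5123·76.1552] = 52.8467
Node 0 (S = 140): V_0 = e^(−0.015)·[0.4877·15.1402 + 0.5123·52.8467] = 33.9443

€33.94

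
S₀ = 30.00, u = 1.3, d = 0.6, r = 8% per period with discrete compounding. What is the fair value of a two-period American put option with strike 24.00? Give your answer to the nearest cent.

Risk-neutral probability p = (1 + 0.08 − 0.6)/(1.3 − 0.6) = 0.4800/0.7000 = 0.6857
Terminal stock prices: S_uu = 50.7, S_ud = 23.4, S_dd = 10.8
Terminal payoffs (K − S): max(-26.7, 0) = 0, max(0.6, 0) = 0.6, max(13.2, 0) = 13.2
Node u (S = 39): continuation = 1/1.08·[0.6857·0.0000 + 0.3143·0.6000] = 0.1746; exercise value = 0.0000 ≤ continuation, so V_u = 0.1746
Node d (S = 18): continuation = 1/1.08·[0.6857·0.6000 + 0.3143·13.2000] = 4.2222; exercise value = 6.0000 > continuation, so V_d = 6.0000 (exercise)
Node 0 (S = 30): continuation = 1/1.08·[0.6857·0.1746 + 0.3143·6.0000] = 1.8569; exercise value = 0.0000 ≤ continuation, so V_0 = 1.8569

1.86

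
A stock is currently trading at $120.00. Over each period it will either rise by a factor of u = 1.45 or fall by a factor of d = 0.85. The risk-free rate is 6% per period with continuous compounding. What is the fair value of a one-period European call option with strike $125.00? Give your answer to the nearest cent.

Risk-neutral probability p = (e^0.06 − 0.85)/(1.45 − 0.85) = 0.2118/0.6000 = 0.3531
Terminal stock prices: S_u = 174, S_d = 102
Terminal payoffs (S − K): max(49, 0) = 49, max(-23, 0) = 0
Node 0 (S = 120): V_0 = e^(−0.06)·[0.3531·49.0000 + 0.6469·0.0000] = 16.2925

$16.29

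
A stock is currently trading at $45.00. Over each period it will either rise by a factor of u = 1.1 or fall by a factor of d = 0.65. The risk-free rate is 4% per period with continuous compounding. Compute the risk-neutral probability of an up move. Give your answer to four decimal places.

Risk-neutral probability p = (e^0.04 − 0.65)/(1.1 − 0.65) = 0.3908/0.4500 = 0.8685

p = 0.8685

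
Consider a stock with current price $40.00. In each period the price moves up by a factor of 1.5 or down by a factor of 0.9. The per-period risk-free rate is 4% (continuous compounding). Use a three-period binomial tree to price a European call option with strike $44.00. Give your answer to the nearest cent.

$6.88

Risk-neutral probability p = (e^0.04 − 0.9)/(1.5 − 0.9) = 0.1408/0.6000 = 0.2347
Terminal stock prices: S_uuu = 135, S_uud = 81, S_udd = 48.6, S_ddd = 29.16
Terminal payoffs (S − K): max(91, 0) = 91, max(37, 0) = 37, max(4.6, 0) = 4.6, max(-14.84, 0) = 0
Node uu (S = 90): V_uu = e^(−0.04)·[0.2347·91.0000 + 0.7653·37.0000] = 47.7253
Node ud (S = 54): V_ud = e^(−0.04)·[0.2347·37.0000 + 0.7653·4.6000] = 11.7253
Node dd (S = 32.4): V_dd = e^(−0.04)·[0.2347·4.6000 + 0.7653·0.0000] = 1.0372
Node u (S = 60): V_u = e^(−0.04)·[0.2347·47.7253 + 0.7653·11.7253] = 19.3829
Node d (S = 36): V_d = e^(−0.04)·[0.2347·11.7253 + 0.7653·1.0372] = 3.4065
Node 0 (S = 40): V_0 = e^(−0.04)·[0.2347·19.3829 + 0.7653·3.4065] = 6.8753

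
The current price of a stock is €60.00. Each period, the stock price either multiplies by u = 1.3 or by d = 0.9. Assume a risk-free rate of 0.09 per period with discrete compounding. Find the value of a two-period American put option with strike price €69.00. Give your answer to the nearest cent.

Risk-neutral probability p = (1 + 0.09 − 0.9)/(1.3 − 0.9) = 0.1900/0.4000 = 0.4750
Terminal stock prices: S_uu = 101.4, S_ud = 70.2, S_dd = 48.6
Terminal payoffs (K − S): max(-32.4, 0) = 0, max(-1.2, 0) = 0, max(20.4, 0) = 20.4
Node u (S = 78): continuation = 1/1.09·[0.4750·0.0000 + 0.5250·0.0000] = 0.0000; exercise value = 0.0000 ≤ continuation, so V_u = 0.0000
Node d (S = 54): continuation = 1/1.09·[0.4750·0.0000 + 0.5250·20.4000] = 9.8257; exercise value = 15.0000 > continuation, so V_d = 15.0000 (exercise)
Node 0 (S = 60): continuation = 1/1.09·[0.4750·0.0000 + 0.5250·15.0000] = 7.2248; exercise value = 9.0000 > continuation, so V_0 = 9.0000 (exercise)

€9.00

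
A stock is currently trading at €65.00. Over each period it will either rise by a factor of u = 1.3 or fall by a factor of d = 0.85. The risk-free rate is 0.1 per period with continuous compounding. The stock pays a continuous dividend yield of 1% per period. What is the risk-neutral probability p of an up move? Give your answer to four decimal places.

p = 0.5426

Per-period risk-free factor R = e^0.1 = 1.1052; dividend-adjusted growth = e^(0.1−0.01) = 1.0942.
Risk-neutral probability p = (1.0942 − 0.85)/(1.3 − 0.85) = 0.2442/0.4500 = 0.5426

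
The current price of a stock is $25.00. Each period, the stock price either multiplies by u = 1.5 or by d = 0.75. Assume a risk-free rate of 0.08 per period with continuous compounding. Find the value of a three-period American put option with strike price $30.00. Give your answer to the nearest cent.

Risk-neutral probability p = (e^0.08 − 0.75)/(1.5 − 0.75) = 0.3333/0.7500 = 0.4444
Terminal stock prices: S_uuu = 84.38, S_uud = 42.19, S_udd = 21.09, S_ddd = 10.55
Terminal payoffs (K − S): max(-54.38, 0) = 0, max(-12.19, 0) = 0, max(8.906, 0) = 8.906, max(19.45, 0) = 19.45
Node uu (S = 56.25): continuation = e^(−0.08)·[0.4444·0.0000 + 0.5556·0.0000] = 0.0000; exercise value = 0.0000 ≤ continuation, so V_uu = 0.0000
Node ud (S = 28.12): continuation = e^(−0.08)·[0.4444·0.0000 + 0.5556·8.9062] = 4.5680; exercise value = 1.8750 ≤ continuation, so V_ud = 4.5680
Node dd (S = 14.06): continuation = e^(−0.08)·[0.4444·8.9062 + 0.5556·19.4531] = 13.6310; exercise value = 15.9375 > continuation, so V_dd = 15.9375 (exercise)
Node u (S = 37.5): continuation = e^(−0.08)·[0.4444·0.0000 + 0.5556·4.5680] = 2.3429; exercise value = 0.0000 ≤ continuation, so V_u = 2.3429
Node d (S = 18.75): continuation = e^(−0.08)·[0.4444·4.5680 + 0.5556·15.9375] = 10.0482; exercise value = 11.2500 > continuation, so V_d = 11.2500 (exercise)
Node 0 (S = 25): continuation = e^(−0.08)·[0.4444·2.3429 + 0.5556·11.2500] = 6.7312; exercise value = 5.0000 ≤ continuation, so V_0 = 6.7312

$6.73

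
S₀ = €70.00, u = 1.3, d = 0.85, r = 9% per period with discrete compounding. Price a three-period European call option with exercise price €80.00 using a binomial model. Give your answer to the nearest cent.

€14.96

Risk-neutral probability p = (1 + 0.09 − 0.85)/(1.3 − 0.85) = 0.2400/0.4500 = 0.5333
Terminal stock prices: S_uuu = 153.8, S_uud = 100.6, S_udd = 65.75, S_ddd = 42.99
Terminal payoffs (S − K): max(73.79, 0) = 73.79, max(20.56, 0) = 20.56, max(-14.25, 0) = 0, max(-37.01, 0) = 0
Node uu (S = 118.3): V_uu = 1/1.09·[0.5333·73.7900 + 0.4667·20.5550] = 44.9055
Node ud (S = 77.35): V_ud = 1/1.09·[0.5333·20.5550 + 0.4667·0.0000] = 10.0575
Node dd (S = 50.57): V_dd = 1/1.09·[0.5333·0.0000 + 0.4667·0.0000] = 0.0000
Node u (S = 91): V_u = 1/1.09·[0.5333·44.9055 + 0.4667·10.0575] = 26.2781
Node d (S = 59.5): V_d = 1/1.09·[0.5333·10.0575 + 0.4667·0.0000] = 4.9211
Node 0 (S = 70): V_0 = 1/1.09·[0.5333·26.2781 + 0.4667·4.9211] = 14.9647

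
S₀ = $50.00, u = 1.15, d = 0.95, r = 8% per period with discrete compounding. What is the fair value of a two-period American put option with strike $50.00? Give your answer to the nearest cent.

Risk-neutral probability p = (1 + 0.08 − 0.95)/(1.15 − 0.95) = 0.1300/0.2000 = 0.6500
Terminal stock prices: S_uu = 66.12, S_ud = 54.62, S_dd = 45.12
Terminal payoffs (K − S): max(-16.12, 0) = 0, max(-4.625, 0) = 0, max(4.875, 0) = 4.875
Node u (S = 57.5): continuation = 1/1.08·[0.6500·0.0000 + 0.3500·0.0000] = 0.0000; exercise value = 0.0000 ≤ continuation, so V_u = 0.0000
Node d (S = 47.5): continuation = 1/1.08·[0.6500·0.0000 + 0.3500·4.8750] = 1.5799; exercise value = 2.5000 > continuation, so V_d = 2.5000 (exercise)
Node 0 (S = 50): continuation = 1/1.08·[0.6500·0.0000 + 0.3500·2.5000] = 0.8102; exercise value = 0.0000 ≤ continuation, so V_0 = 0.8102

$0.81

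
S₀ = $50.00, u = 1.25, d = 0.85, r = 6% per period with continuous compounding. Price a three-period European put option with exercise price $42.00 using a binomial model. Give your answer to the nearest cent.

$0.98

Risk-neutral probability p = (e^0.06 − 0.85)/(1.25 − 0.85) = 0.2118/0.4000 = 0.5296
Terminal stock prices: S_uuu = 97.66, S_uud = 66.41, S_udd = 45.16, S_ddd = 30.71
Terminal payoffs (K − S): max(-55.66, 0) = 0, max(-24.41, 0) = 0, max(-3.156, 0) = 0, max(11.29, 0) = 11.29
Node uu (S = 78.12): V_uu = e^(−0.06)·[0.5296·0.0000 + 0.4704·0.0000] = 0.0000
Node ud (S = 53.12): V_ud = e^(−0.06)·[0.5296·0.0000 + 0.4704·0.0000] = 0.0000
Node dd (S = 36.12): V_dd = e^(−0.06)·[0.5296·0.0000 + 0.4704·11.2938] = 5.0033
Node u (S = 62.5): V_u = e^(−0.06)·[0.5296·0.0000 + 0.4704·0.0000] = 0.0000
Node d (S = 42.5): V_d = e^(−0.06)·[0.5296·0.0000 + 0.4704·5.0033] = 2.2165
Node 0 (S = 50): V_0 = e^(−0.06)·[0.5296·0.0000 + 0.4704·2.2165] = 0.9820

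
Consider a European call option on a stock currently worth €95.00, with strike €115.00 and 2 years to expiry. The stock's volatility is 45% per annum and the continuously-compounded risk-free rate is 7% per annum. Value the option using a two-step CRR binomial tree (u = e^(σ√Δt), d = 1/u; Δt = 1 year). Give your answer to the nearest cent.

CRR parameters: u = e^(σ√Δt) = e^(0.45·√1) = 1.5683, d = 1/u = 0.6376
Per-period rate: rΔt = 0.07·1 = 0.07, so R = e^0.07 = 1.0725
Risk-neutral probability p = (e^0.07 − 0.6376)/(1.5683 − 0.6376) = 0.4349/0.9307 = 0.4673
Terminal stock prices: S_uu = 233.7, S_ud = 95, S_dd = 38.62
Terminal payoffs (S − K): max(118.7, 0) = 118.7, max(-20, 0) = 0, max(-76.38, 0) = 0
Node u (S = 149): V_u = e^(−0.07)·[0.4673·118.6623 + 0.5327·0.0000] = 51.6987
Node d (S = 60.57): V_d = e^(−0.07)·[0.4673·0.0000 + 0.5327·0.0000] = 0.0000
Node 0 (S = 95): V_0 = e^(−0.07)·[0.4673·51.6987 + 0.5327·0.0000] = 22.5240

€22.52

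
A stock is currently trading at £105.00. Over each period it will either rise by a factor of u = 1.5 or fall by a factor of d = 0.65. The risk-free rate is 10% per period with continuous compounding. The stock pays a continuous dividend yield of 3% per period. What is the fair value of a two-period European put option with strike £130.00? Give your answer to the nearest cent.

£29.04

Per-period risk-free factor R = e^0.1 = 1.1052; dividend-adjusted growth = e^(0.1−0.03) = 1.0725.
Risk-neutral probability p = (1.0725 − 0.65)/(1.5 − 0.65) = 0.4225/0.8500 = 0.4971
Terminal stock prices: S_uu = 236.2, S_ud = 102.4, S_dd = 44.36
Terminal payoffs (K − S): max(-106.2, 0) = 0, max(27.62, 0) = 27.62, max(85.64, 0) = 85.64
Node u (S = 157.5): V_u = e^(−0.1)·[0.4971·0.0000 + 0.5029·27.6250] = 12.5713
Node d (S = 68.25): V_d = e^(−0.1)·[0.4971·27.6250 + 0.5029·85.6375] = 51.3960
Node 0 (S = 105): V_0 = e^(−0.1)·[0.4971·12.5713 + 0.5029·51.3960] = 29.0430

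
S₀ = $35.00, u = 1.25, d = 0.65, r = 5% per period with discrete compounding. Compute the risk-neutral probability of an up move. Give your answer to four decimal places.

Risk-neutral probability p = (1 + 0.05 − 0.65)/(1.25 − 0.65) = 0.4000/0.6000 = 0.6667

p = 0.6667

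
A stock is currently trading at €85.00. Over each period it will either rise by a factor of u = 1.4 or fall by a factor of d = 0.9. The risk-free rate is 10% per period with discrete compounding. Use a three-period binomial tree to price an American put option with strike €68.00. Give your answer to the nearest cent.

€0.98

Risk-neutral probability p = (1 + 0.1 − 0.9)/(1.4 − 0.9) = 0.2000/0.5000 = 0.4000
Terminal stock prices: S_uuu = 233.2, S_uud = 149.9, S_udd = 96.39, S_ddd = 61.97
Terminal payoffs (K − S): max(-165.2, 0) = 0, max(-81.94, 0) = 0, max(-28.39, 0) = 0, max(6.035, 0) = 6.035
Node uu (S = 166.6): continuation = 1/1.1·[0.4000·0.0000 + 0.6000·0.0000] = 0.0000; exercise value = 0.0000 ≤ continuation, so V_uu = 0.0000
Node ud (S = 107.1): continuation = 1/1.1·[0.4000·0.0000 + 0.6000·0.0000] = 0.0000; exercise value = 0.0000 ≤ continuation, so V_ud = 0.0000
Node dd (S = 68.85): continuation = 1/1.1·[0.4000·0.0000 + 0.6000·6.0350] = 3.2918; exercise value = 0.0000 ≤ continuation, so V_dd = 3.2918
Node u (S = 119): continuation = 1/1.1·[0.4000·0.0000 + 0.6000·0.0000] = 0.0000; exercise value = 0.0000 ≤ continuation, so V_u = 0.0000
Node d (S = 76.5): continuation = 1/1.1·[0.4000·0.0000 + 0.6000·3.2918] = 1.7955; exercise value = 0.0000 ≤ continuation, so V_d = 1.7955
Node 0 (S = 85): continuation = 1/1.1·[0.4000·0.0000 + 0.6000·1.7955] = 0.9794; exercise value = 0.0000 ≤ continuation, so V_0 = 0.9794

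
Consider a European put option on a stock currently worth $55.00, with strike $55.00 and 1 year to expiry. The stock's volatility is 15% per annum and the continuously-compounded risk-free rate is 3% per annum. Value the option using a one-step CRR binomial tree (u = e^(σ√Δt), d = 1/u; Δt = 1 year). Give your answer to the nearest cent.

$3.24

CRR parameters: u = e^(σ√Δt) = e^(0.15·√1) = 1.1618, d = 1/u = 0.8607
Per-period rate: rΔt = 0.03·1 = 0.03, so R = e^0.03 = 1.0305
Risk-neutral probability p = (e^0.03 − 0.8607)/(1.1618 − 0.8607) = 0.1697/0.3011 = 0.5637
Terminal stock prices: S_u = 63.9, S_d = 47.34
Terminal payoffs (K − S): max(-8.901, 0) = 0, max(7.661, 0) = 7.661
Node 0 (S = 55): V_0 = e^(−0.03)·[0.5637·0.0000 + 0.4363·7.6611] = 3.2437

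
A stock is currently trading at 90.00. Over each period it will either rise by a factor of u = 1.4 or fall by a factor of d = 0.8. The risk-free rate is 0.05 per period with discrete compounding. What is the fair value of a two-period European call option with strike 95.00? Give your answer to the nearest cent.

Risk-neutral probability p = (1 + 0.05 − 0.8)/(1.4 − 0.8) = 0.2500/0.6000 = 0.4167
Terminal stock prices: S_uu = 176.4, S_ud = 100.8, S_dd = 57.6
Terminal payoffs (S − K): max(81.4, 0) = 81.4, max(5.8, 0) = 5.8, max(-37.4, 0) = 0
Node u (S = 126): V_u = 1/1.05·[0.4167·81.4000 + 0.5833·5.8000] = 35.5238
Node d (S = 72): V_d = 1/1.05·[0.4167·5.8000 + 0.5833·0.0000] = 2.3016
Node 0 (S = 90): V_0 = 1/1.05·[0.4167·35.5238 + 0.5833·2.3016] = 15.3754

15.38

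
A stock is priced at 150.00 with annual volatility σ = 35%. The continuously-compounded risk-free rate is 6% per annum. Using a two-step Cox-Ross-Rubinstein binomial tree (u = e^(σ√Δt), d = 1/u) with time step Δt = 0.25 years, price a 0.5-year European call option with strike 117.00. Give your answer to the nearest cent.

39.21

CRR parameters: u = e^(σ√Δt) = e^(0.35·√0.25) = 1.1912, d = 1/u = 0.8395
Per-period rate: rΔt = 0.06·0.25 = 0.015, so R = e^0.015 = 1.0151
Risk-neutral probability p = (e^0.015 − 0.8395)/(1.1912 − 0.8395) = 0.1757/0.3518 = 0.4993
Terminal stock prices: S_uu = 212.9, S_ud = 150, S_dd = 105.7
Terminal payoffs (S − K): max(95.86, 0) = 95.86, max(33, 0) = 33, max(-11.3, 0) = 0
Node u (S = 178.7): V_u = e^(−0.015)·[0.4993·95.8601 + 0.5007·33.0000] = 63.4288
Node d (S = 125.9): V_d = e^(−0.015)·[0.4993·33.0000 + 0.5007·0.0000] = 16.2323
Node 0 (S = 150): V_0 = e^(−0.015)·[0.4993·63.4288 + 0.5007·16.2323] = 39.2060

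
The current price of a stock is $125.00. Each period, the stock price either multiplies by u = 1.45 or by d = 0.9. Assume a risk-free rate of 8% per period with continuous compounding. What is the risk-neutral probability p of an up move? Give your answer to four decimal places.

p = 0.3332

Risk-neutral probability p = (e^0.08 − 0.9)/(1.45 − 0.9) = 0.1833/0.5500 = 0.3332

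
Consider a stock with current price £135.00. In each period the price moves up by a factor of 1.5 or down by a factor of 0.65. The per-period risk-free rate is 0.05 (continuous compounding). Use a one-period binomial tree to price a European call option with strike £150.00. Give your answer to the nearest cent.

Risk-neutral probability p = (e^0.05 − 0.65)/(1.5 − 0.65) = 0.4013/0.8500 = 0.4721
Terminal stock prices: S_u = 202.5, S_d = 87.75
Terminal payoffs (S − K): max(52.5, 0) = 52.5, max(-62.25, 0) = 0
Node 0 (S = 135): V_0 = e^(−0.05)·[0.4721·52.5000 + 0.5279·0.0000] = 23.5756

£23.58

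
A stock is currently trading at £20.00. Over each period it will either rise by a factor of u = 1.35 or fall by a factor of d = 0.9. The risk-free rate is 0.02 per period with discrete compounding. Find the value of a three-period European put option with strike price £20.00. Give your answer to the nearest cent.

£2.01

Risk-neutral probability p = (1 + 0.02 − 0.9)/(1.35 − 0.9) = 0.1200/0.4500 = 0.2667
Terminal stock prices: S_uuu = 49.21, S_uud = 32.81, S_udd = 21.87, S_ddd = 14.58
Terminal payoffs (K − S): max(-29.21, 0) = 0, max(-12.81, 0) = 0, max(-1.87, 0) = 0, max(5.42, 0) = 5.42
Node uu (S = 36.45): V_uu = 1/1.02·[0.2667·0.0000 + 0.7333·0.0000] = 0.0000
Node ud (S = 24.3): V_ud = 1/1.02·[0.2667·0.0000 + 0.7333·0.0000] = 0.0000
Node dd (S = 16.2): V_dd = 1/1.02·[0.2667·0.0000 + 0.7333·5.4200] = 3.8967
Node u (S = 27): V_u = 1/1.02·[0.2667·0.0000 + 0.7333·0.0000] = 0.0000
Node d (S = 18): V_d = 1/1.02·[0.2667·0.0000 + 0.7333·3.8967] = 2.8016
Node 0 (S = 20): V_0 = 1/1.02·[0.2667·0.0000 + 0.7333·2.8016] = 2.0142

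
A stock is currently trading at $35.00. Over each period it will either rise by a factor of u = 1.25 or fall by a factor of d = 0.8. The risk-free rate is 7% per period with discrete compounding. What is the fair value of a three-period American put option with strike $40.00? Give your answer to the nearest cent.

$5.53

Risk-neutral probability p = (1 + 0.07 − 0.8)/(1.25 − 0.8) = 0.2700/0.4500 = 0.6000
Terminal stock prices: S_uuu = 68.36, S_uud = 43.75, S_udd = 28, S_ddd = 17.92
Terminal payoffs (K − S): max(-28.36, 0) = 0, max(-3.75, 0) = 0, max(12, 0) = 12, max(22.08, 0) = 22.08
Node uu (S = 54.69): continuation = 1/1.07·[0.6000·0.0000 + 0.4000·0.0000] = 0.0000; exercise value = 0.0000 ≤ continuation, so V_uu = 0.0000
Node ud (S = 35): continuation = 1/1.07·[0.6000·0.0000 + 0.4000·12.0000] = 4.4860; exercise value = 5.0000 > continuation, so V_ud = 5.0000 (exercise)
Node dd (S = 22.4): continuation = 1/1.07·[0.6000·12.0000 + 0.4000·22.0800] = 14.9832; exercise value = 17.6000 > continuation, so V_dd = 17.6000 (exercise)
Node u (S = 43.75): continuation = 1/1.07·[0.6000·0.0000 + 0.4000·5.0000] = 1.8692; exercise value = 0.0000 ≤ continuation, so V_u = 1.8692
Node d (S = 28): continuation = 1/1.07·[0.6000·5.0000 + 0.4000·17.6000] = 9.3832; exercise value = 12.0000 > continuation, so V_d = 12.0000 (exercise)
Node 0 (S = 35): continuation = 1/1.07·[0.6000·1.8692 + 0.4000·12.0000] = 5.5341; exercise value = 5.0000 ≤ continuation, so V_0 = 5.5341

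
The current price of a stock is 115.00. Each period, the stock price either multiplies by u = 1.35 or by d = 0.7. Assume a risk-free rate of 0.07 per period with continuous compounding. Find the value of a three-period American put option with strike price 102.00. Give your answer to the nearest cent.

Risk-neutral probability p = (e^0.07 − 0.7)/(1.35 − 0.7) = 0.3725/0.6500 = 0.5731
Terminal stock prices: S_uuu = 282.9, S_uud = 146.7, S_udd = 76.07, S_ddd = 39.44
Terminal payoffs (K − S): max(-180.9, 0) = 0, max(-44.71, 0) = 0, max(25.93, 0) = 25.93, max(62.56, 0) = 62.56
Node uu (S = 209.6): continuation = e^(−0.07)·[0.5731·0.0000 + 0.4269·0.0000] = 0.0000; exercise value = 0.0000 ≤ continuation, so V_uu = 0.0000
Node ud (S = 108.7): continuation = e^(−0.07)·[0.5731·0.0000 + 0.4269·25.9275] = 10.3204; exercise value = 0.0000 ≤ continuation, so V_ud = 10.3204
Node dd (S = 56.35): continuation = e^(−0.07)·[0.5731·25.9275 + 0.4269·62.5550] = 38.7542; exercise value = 45.6500 > continuation, so V_dd = 45.6500 (exercise)
Node u (S = 155.2): continuation = e^(−0.07)·[0.5731·0.0000 + 0.4269·10.3204] = 4.1080; exercise value = 0.0000 ≤ continuation, so V_u = 4.1080
Node d (S = 80.5): continuation = e^(−0.07)·[0.5731·10.3204 + 0.4269·45.6500] = 23.6856; exercise value = 21.5000 ≤ continuation, so V_d = 23.6856
Node 0 (S = 115): continuation = e^(−0.07)·[0.5731·4.1080 + 0.4269·23.6856] = 11.6231; exercise value = 0.0000 ≤ continuation, so V_0 = 11.6231

11.62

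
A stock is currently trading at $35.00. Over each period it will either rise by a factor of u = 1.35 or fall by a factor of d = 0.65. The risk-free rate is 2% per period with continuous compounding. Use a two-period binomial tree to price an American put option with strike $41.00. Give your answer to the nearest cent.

$10.89

Risk-neutral probability p = (e^0.02 − 0.65)/(1.35 − 0.65) = 0.3702/0.7000 = 0.5289
Terminal stock prices: S_uu = 63.79, S_ud = 30.71, S_dd = 14.79
Terminal payoffs (K − S): max(-22.79, 0) = 0, max(10.29, 0) = 10.29, max(26.21, 0) = 26.21
Node u (S = 47.25): continuation = e^(−0.02)·[0.5289·0.0000 + 0.4711·10.2875] = 4.7509; exercise value = 0.0000 ≤ continuation, so V_u = 4.7509
Node d (S = 22.75): continuation = e^(−0.02)·[0.5289·10.2875 + 0.4711·26.2125] = 17.4381; exercise value = 18.2500 > continuation, so V_d = 18.2500 (exercise)
Node 0 (S = 35): continuation = e^(−0.02)·[0.5289·4.7509 + 0.4711·18.2500] = 10.8909; exercise value = 6.0000 ≤ continuation, so V_0 = 10.8909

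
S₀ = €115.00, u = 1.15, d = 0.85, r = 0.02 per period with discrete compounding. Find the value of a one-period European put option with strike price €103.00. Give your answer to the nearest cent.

€2.23

Risk-neutral probability p = (1 + 0.02 − 0.85)/(1.15 − 0.85) = 0.1700/0.3000 = 0.5667
Terminal stock prices: S_u = 132.2, S_d = 97.75
Terminal payoffs (K − S): max(-29.25, 0) = 0, max(5.25, 0) = 5.25
Node 0 (S = 115): V_0 = 1/1.02·[0.5667·0.0000 + 0.4333·5.2500] = 2.2304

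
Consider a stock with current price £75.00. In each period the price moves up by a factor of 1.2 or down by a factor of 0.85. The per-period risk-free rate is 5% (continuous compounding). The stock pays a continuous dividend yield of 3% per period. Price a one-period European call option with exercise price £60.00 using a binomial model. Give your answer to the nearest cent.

Per-period risk-free factor R = e^0.05 = 1.0513; dividend-adjusted growth = e^(0.05−0.03) = 1.0202.
Risk-neutral probability p = (1.0202 − 0.85)/(1.2 − 0.85) = 0.1702/0.3500 = 0.4863
Terminal stock prices: S_u = 90, S_d = 63.75
Terminal payoffs (S − K): max(30, 0) = 30, max(3.75, 0) = 3.75
Node 0 (S = 75): V_0 = e^(−0.05)·[0.4863·30.0000 + 0.5137·3.7500] = 15.7096

£15.71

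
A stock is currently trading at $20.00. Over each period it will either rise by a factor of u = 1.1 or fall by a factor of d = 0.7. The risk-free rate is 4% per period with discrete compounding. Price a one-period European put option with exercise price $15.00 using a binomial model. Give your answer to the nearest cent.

Risk-neutral probability p = (1 + 0.04 − 0.7)/(1.1 − 0.7) = 0.3400/0.4000 = 0.8500
Terminal stock prices: S_u = 22, S_d = 14
Terminal payoffs (K − S): max(-7, 0) = 0, max(1, 0) = 1
Node 0 (S = 20): V_0 = 1/1.04·[0.8500·0.0000 + 0.1500·1.0000] = 0.1442

$0.14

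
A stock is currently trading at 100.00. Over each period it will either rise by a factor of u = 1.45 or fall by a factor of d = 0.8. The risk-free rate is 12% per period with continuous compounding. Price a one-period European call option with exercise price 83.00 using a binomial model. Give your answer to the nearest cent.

27.71

Risk-neutral probability p = (e^0.12 − 0.8)/(1.45 − 0.8) = 0.3275/0.6500 = 0.5038
Terminal stock prices: S_u = 145, S_d = 80
Terminal payoffs (S − K): max(62, 0) = 62, max(-3, 0) = 0
Node 0 (S = 100): V_0 = e^(−0.12)·[0.5038·62.0000 + 0.4962·0.0000] = 27.7058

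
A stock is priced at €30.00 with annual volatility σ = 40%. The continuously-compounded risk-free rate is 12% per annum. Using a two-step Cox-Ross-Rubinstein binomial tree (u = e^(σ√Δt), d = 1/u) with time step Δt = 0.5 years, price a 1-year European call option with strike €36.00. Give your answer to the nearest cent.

€4.31

CRR parameters: u = e^(σ√Δt) = e^(0.4·√0.5) = 1.3269, d = 1/u = 0.7536
Per-period rate: rΔt = 0.12·0.5 = 0.06, so R = e^0.06 = 1.0618
Risk-neutral probability p = (e^0.06 − 0.7536)/(1.3269 − 0.7536) = 0.3082/0.5733 = 0.5376
Terminal stock prices: S_uu = 52.82, S_ud = 30, S_dd = 17.04
Terminal payoffs (S − K): max(16.82, 0) = 16.82, max(-6, 0) = 0, max(-18.96, 0) = 0
Node u (S = 39.81): V_u = e^(−0.06)·[0.5376·16.8196 + 0.4624·0.0000] = 8.5161
Node d (S = 22.61): V_d = e^(−0.06)·[0.5376·0.0000 + 0.4624·0.0000] = 0.0000
Node 0 (S = 30): V_0 = e^(−0.06)·[0.5376·8.5161 + 0.4624·0.0000] = 4.3118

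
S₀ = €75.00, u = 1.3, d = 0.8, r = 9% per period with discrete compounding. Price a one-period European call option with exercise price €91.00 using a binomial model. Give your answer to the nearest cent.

€3.46

Risk-neutral probability p = (1 + 0.09 − 0.8)/(1.3 − 0.8) = 0.2900/0.5000 = 0.5800
Terminal stock prices: S_u = 97.5, S_d = 60
Terminal payoffs (S − K): max(6.5, 0) = 6.5, max(-31, 0) = 0
Node 0 (S = 75): V_0 = 1/1.09·[0.5800·6.5000 + 0.4200·0.0000] = 3.4587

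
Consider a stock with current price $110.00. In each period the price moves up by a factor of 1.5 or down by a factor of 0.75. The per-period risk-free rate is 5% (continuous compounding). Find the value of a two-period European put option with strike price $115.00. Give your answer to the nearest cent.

$17.21

Risk-neutral probability p = (e^0.05 − 0.75)/(1.5 − 0.75) = 0.3013/0.7500 = 0.4017
Terminal stock prices: S_uu = 247.5, S_ud = 123.8, S_dd = 61.88
Terminal payoffs (K − S): max(-132.5, 0) = 0, max(-8.75, 0) = 0, max(53.12, 0) = 53.12
Node u (S = 165): V_u = e^(−0.05)·[0.4017·0.0000 + 0.5983·0.0000] = 0.0000
Node d (S = 82.5): V_d = e^(−0.05)·[0.4017·0.0000 + 0.5983·53.1250] = 30.2348
Node 0 (S = 110): V_0 = e^(−0.05)·[0.4017·0.0000 + 0.5983·30.2348] = 17.2074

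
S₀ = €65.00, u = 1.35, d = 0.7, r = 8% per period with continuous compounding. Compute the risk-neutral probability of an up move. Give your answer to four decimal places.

p = 0.5897

Risk-neutral probability p = (e^0.08 − 0.7)/(1.35 − 0.7) = 0.3833/0.6500 = 0.5897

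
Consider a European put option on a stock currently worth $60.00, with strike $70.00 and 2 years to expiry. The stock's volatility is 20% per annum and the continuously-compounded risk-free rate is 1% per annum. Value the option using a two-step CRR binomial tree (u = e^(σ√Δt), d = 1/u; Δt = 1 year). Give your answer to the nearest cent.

CRR parameters: u = e^(σ√Δt) = e^(0.2·√1) = 1.2214, d = 1/u = 0.8187
Per-period rate: rΔt = 0.01·1 = 0.01, so R = e^0.01 = 1.0101
Risk-neutral probability p = (e^0.01 − 0.8187)/(1.2214 − 0.8187) = 0.1913/0.4027 = 0.4751
Terminal stock prices: S_uu = 89.51, S_ud = 60, S_dd = 40.22
Terminal payoffs (K − S): max(-19.51, 0) = 0, max(10, 0) = 10, max(29.78, 0) = 29.78
Node u (S = 73.28): V_u = e^(−0.01)·[0.4751·0.0000 + 0.5249·10.0000] = 5.1965
Node d (S = 49.12): V_d = e^(−0.01)·[0.4751·10.0000 + 0.5249·29.7808] = 20.1796
Node 0 (S = 60): V_0 = e^(−0.01)·[0.4751·5.1965 + 0.5249·20.1796] = 12.9308

$12.93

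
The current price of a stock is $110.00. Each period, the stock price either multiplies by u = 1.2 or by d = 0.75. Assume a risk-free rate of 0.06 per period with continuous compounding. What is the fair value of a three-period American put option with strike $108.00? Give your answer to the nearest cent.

$9.21

Risk-neutral probability p = (e^0.06 − 0.75)/(1.2 − 0.75) = 0.3118/0.4500 = 0.6930
Terminal stock prices: S_uuu = 190.1, S_uud = 118.8, S_udd = 74.25, S_ddd = 46.41
Terminal payoffs (K − S): max(-82.08, 0) = 0, max(-10.8, 0) = 0, max(33.75, 0) = 33.75, max(61.59, 0) = 61.59
Node uu (S = 158.4): continuation = e^(−0.06)·[0.6930·0.0000 + 0.3070·0.0000] = 0.0000; exercise value = 0.0000 ≤ continuation, so V_uu = 0.0000
Node ud (S = 99): continuation = e^(−0.06)·[0.6930·0.0000 + 0.3070·33.7500] = 9.7588; exercise value = 9.0000 ≤ continuation, so V_ud = 9.7588
Node dd (S = 61.88): continuation = e^(−0.06)·[0.6930·33.7500 + 0.3070·61.5938] = 39.8356; exercise value = 46.1250 > continuation, so V_dd = 46.1250 (exercise)
Node u (S = 132): continuation = e^(−0.06)·[0.6930·0.0000 + 0.3070·9.7588] = 2.8218; exercise value = 0.0000 ≤ continuation, so V_u = 2.8218
Node d (S = 82.5): continuation = e^(−0.06)·[0.6930·9.7588 + 0.3070·46.1250] = 19.7058; exercise value = 25.5000 > continuation, so V_d = 25.5000 (exercise)
Node 0 (S = 110): continuation = e^(−0.06)·[0.6930·2.8218 + 0.3070·25.5000] = 9.2148; exercise value = 0.0000 ≤ continuation, so V_0 = 9.2148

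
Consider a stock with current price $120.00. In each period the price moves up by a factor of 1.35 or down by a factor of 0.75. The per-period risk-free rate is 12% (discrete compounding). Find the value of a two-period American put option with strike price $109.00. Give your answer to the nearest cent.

$6.50

Risk-neutral probability p = (1 + 0.12 − 0.75)/(1.35 − 0.75) = 0.3700/0.6000 = 0.6167
Terminal stock prices: S_uu = 218.7, S_ud = 121.5, S_dd = 67.5
Terminal payoffs (K − S): max(-109.7, 0) = 0, max(-12.5, 0) = 0, max(41.5, 0) = 41.5
Node u (S = 162): continuation = 1/1.12·[0.6167·0.0000 + 0.3833·0.0000] = 0.0000; exercise value = 0.0000 ≤ continuation, so V_u = 0.0000
Node d (S = 90): continuation = 1/1.12·[0.6167·0.0000 + 0.3833·41.5000] = 14.2039; exercise value = 19.0000 > continuation, so V_d = 19.0000 (exercise)
Node 0 (S = 120): continuation = 1/1.12·[0.6167·0.0000 + 0.3833·19.0000] = 6.5030; exercise value = 0.0000 ≤ continuation, so V_0 = 6.5030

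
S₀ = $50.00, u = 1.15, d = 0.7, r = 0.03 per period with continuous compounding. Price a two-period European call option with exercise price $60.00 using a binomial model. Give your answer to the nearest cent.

Risk-neutral probability p = (e^0.03 − 0.7)/(1.15 − 0.7) = 0.3305/0.4500 = 0.7343
Terminal stock prices: S_uu = 66.12, S_ud = 40.25, S_dd = 24.5
Terminal payoffs (S − K): max(6.125, 0) = 6.125, max(-19.75, 0) = 0, max(-35.5, 0) = 0
Node u (S = 57.5): V_u = e^(−0.03)·[0.7343·6.1250 + 0.2657·0.0000] = 4.3649
Node d (S = 35): V_d = e^(−0.03)·[0.7343·0.0000 + 0.2657·0.0000] = 0.0000
Node 0 (S = 50): V_0 = e^(−0.03)·[0.7343·4.3649 + 0.2657·0.0000] = 3.1106

$3.11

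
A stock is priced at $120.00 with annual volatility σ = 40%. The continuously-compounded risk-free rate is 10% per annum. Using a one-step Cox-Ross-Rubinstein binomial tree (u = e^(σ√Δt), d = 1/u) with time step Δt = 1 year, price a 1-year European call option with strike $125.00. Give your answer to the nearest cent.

CRR parameters: u = e^(σ√Δt) = e^(0.4·√1) = 1.4918, d = 1/u = 0.6703
Per-period rate: rΔt = 0.1·1 = 0.1, so R = e^0.1 = 1.1052
Risk-neutral probability p = (e^0.1 − 0.6703)/(1.4918 − 0.6703) = 0.4349/0.8215 = 0.5293
Terminal stock prices: S_u = 179, S_d = 80.44
Terminal payoffs (S − K): max(54.02, 0) = 54.02, max(-44.56, 0) = 0
Node 0 (S = 120): V_0 = e^(−0.1)·[0.5293·54.0190 + 0.4707·0.0000] = 25.8730

$25.87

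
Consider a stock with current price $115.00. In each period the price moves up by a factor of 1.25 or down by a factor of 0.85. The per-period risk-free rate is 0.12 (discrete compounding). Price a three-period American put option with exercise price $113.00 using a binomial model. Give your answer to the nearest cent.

Risk-neutral probability p = (1 + 0.12 − 0.85)/(1.25 − 0.85) = 0.2700/0.4000 = 0.6750
Terminal stock prices: S_uuu = 224.6, S_uud = 152.7, S_udd = 103.9, S_ddd = 70.62
Terminal payoffs (K − S): max(-111.6, 0) = 0, max(-39.73, 0) = 0, max(9.141, 0) = 9.141, max(42.38, 0) = 42.38
Node uu (S = 179.7): continuation = 1/1.12·[0.6750·0.0000 + 0.3250·0.0000] = 0.0000; exercise value = 0.0000 ≤ continuation, so V_uu = 0.0000
Node ud (S = 122.2): continuation = 1/1.12·[0.6750·0.0000 + 0.3250·9.1406] = 2.6524; exercise value = 0.0000 ≤ continuation, so V_ud = 2.6524
Node dd (S = 83.09): continuation = 1/1.12·[0.6750·9.1406 + 0.3250·42.3756] = 17.8054; exercise value = 29.9125 > continuation, so V_dd = 29.9125 (exercise)
Node u (S = 143.8): continuation = 1/1.12·[0.6750·0.0000 + 0.3250·2.6524] = 0.7697; exercise value = 0.0000 ≤ continuation, so V_u = 0.7697
Node d (S = 97.75): continuation = 1/1.12·[0.6750·2.6524 + 0.3250·29.9125] = 10.2785; exercise value = 15.2500 > continuation, so V_d = 15.2500 (exercise)
Node 0 (S = 115): continuation = 1/1.12·[0.6750·0.7697 + 0.3250·15.2500] = 4.8891; exercise value = 0.0000 ≤ continuation, so V_0 = 4.8891

$4.89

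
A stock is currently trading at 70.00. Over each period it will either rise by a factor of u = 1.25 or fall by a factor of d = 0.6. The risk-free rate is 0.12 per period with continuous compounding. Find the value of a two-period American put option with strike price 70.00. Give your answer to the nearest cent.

6.79

Risk-neutral probability p = (e^0.12 − 0.6)/(1.25 − 0.6) = 0.5275/0.6500 = 0.8115
Terminal stock prices: S_uu = 109.4, S_ud = 52.5, S_dd = 25.2
Terminal payoffs (K − S): max(-39.38, 0) = 0, max(17.5, 0) = 17.5, max(44.8, 0) = 44.8
Node u (S = 87.5): continuation = e^(−0.12)·[0.8115·0.0000 + 0.1885·17.5000] = 2.9252; exercise value = 0.0000 ≤ continuation, so V_u = 2.9252
Node d (S = 42): continuation = e^(−0.12)·[0.8115·17.5000 + 0.1885·44.8000] = 20.0844; exercise value = 28.0000 > continuation, so V_d = 28.0000 (exercise)
Node 0 (S = 70): continuation = e^(−0.12)·[0.8115·2.9252 + 0.1885·28.0000] = 6.7858; exercise value = 0.0000 ≤ continuation, so V_0 = 6.7858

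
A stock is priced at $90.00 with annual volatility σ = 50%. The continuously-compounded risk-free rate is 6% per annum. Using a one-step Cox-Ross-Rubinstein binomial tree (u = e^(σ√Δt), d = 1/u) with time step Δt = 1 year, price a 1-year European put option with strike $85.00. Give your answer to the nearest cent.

CRR parameters: u = e^(σ√Δt) = e^(0.5·√1) = 1.6487, d = 1/u = 0.6065
Per-period rate: rΔt = 0.06·1 = 0.06, so R = e^0.06 = 1.0618
Risk-neutral probability p = (e^0.06 − 0.6065)/(1.6487 − 0.6065) = 0.4553/1.0422 = 0.4369
Terminal stock prices: S_u = 148.4, S_d = 54.59
Terminal payoffs (K − S): max(-63.38, 0) = 0, max(30.41, 0) = 30.41
Node 0 (S = 90): V_0 = e^(−0.06)·[0.4369·0.0000 + 0.5631·30.4122] = 16.1286

$16.13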